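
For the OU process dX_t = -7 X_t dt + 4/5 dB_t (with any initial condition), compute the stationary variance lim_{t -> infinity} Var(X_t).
lim Var(X_t) = 8/175

The OU SDE dX = -theta X dt + sigma dB admits the integrating factor exp(theta t): d(exp(theta t) X_t) = sigma exp(theta t) dB_t. Integrating from 0 to t gives X_t = x_0 * exp(-theta t) + sigma * int_0^t exp(-theta (t-s)) dB_s for any initial x_0. The Itô integral has variance (by the Itô isometry) sigma^2 * int_0^t exp(-2 theta (t - s)) ds = sigma^2 * (1 - exp(-2 theta t)) / (2 theta), independent of x_0.
With theta = 7, sigma = 4/5:
  Var(X_t) = (4/5)^2 * (1 - exp(-2*7 t)) / (2 * 7) = 8/175 - 8*exp(-14*t)/175.
As t -> infinity, exp(-2*7 t) -> 0, so the stationary variance is sigma^2 / (2 theta) = 8/175.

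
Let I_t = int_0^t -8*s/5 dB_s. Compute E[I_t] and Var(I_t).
E[I_t] = 0; Var(I_t) = 64*t^3/75

The Itô integral of a deterministic integrand f(s) has mean 0 because each increment f(s) * (B_{s+ds} - B_s) has mean 0. By the Itô isometry:
  Var( int_0^t f(s) dB_s ) = E[ (int_0^t f(s) dB_s)^2 ] = int_0^t f(s)^2 ds.
Here f(s) = -8*s/5, so f(s)^2 = 64*s^2/25. Integrate:
  int_0^t (64*s^2/25) ds = 64*t^3/75.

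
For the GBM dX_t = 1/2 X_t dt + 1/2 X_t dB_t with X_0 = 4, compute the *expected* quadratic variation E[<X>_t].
E[<X>_t] = 16*exp(5*t/4)/5 - 16/5

<X>_t = int_0^t ((1/2) * X_s)^2 ds. Taking expectation inside the integral: E[<X>_t] = (1/2)^2 * int_0^t E[X_s^2] ds. For GBM, E[X_s^2] = x_0^2 * exp((2 mu + sigma^2) s). Integrating:
  E[<X>_t] = (1/2)^2 * 4^2 * (exp((2*(1/2) + (1/2)^2) t) - 1) / (2*(1/2) + (1/2)^2)
           = (1/2)^2 * 4^2 * (exp((5/4) t) - 1) / (5/4) = 16*exp(5*t/4)/5 - 16/5.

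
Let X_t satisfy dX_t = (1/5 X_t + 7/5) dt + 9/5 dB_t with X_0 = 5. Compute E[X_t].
E[X_t] = 12*exp(t/5) - 7

Taking expectations and using E[dB_t] = 0, the mean m(t) = E[X_t] satisfies the ODE m'(t) = a m(t) + b with m(0) = x_0. With a = 1/5, b = 7/5, x_0 = 5, the solution is
  m(t) = x_0 * exp(a t) + (b/a) * (exp(a t) - 1)
       = 5 * exp((1/5) t) + ((7/5)/(1/5)) * (exp((1/5) t) - 1)
       = 12*exp(t/5) - 7.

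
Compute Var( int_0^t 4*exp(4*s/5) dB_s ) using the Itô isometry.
Var = 10*exp(8*t/5) - 10

The Itô integral of a deterministic integrand f(s) has mean 0 because each increment f(s) * (B_{s+ds} - B_s) has mean 0. By the Itô isometry:
  Var( int_0^t f(s) dB_s ) = E[ (int_0^t f(s) dB_s)^2 ] = int_0^t f(s)^2 ds.
Here f(s) = 4*exp(4*s/5), so f(s)^2 = 16*exp(8*s/5). Integrate:
  int_0^t (16*exp(8*s/5)) ds = 10*exp(8*t/5) - 10.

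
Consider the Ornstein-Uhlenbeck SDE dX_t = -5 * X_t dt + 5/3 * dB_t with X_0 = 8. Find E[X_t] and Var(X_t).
E[X_t] = 8*exp(-5*t); Var(X_t) = 5/18 - 5*exp(-10*t)/18

The OU SDE dX = -theta X dt + sigma dB admits the integrating factor exp(theta t): d(exp(theta t) X_t) = sigma exp(theta t) dB_t. Integrating from 0 to t:
  X_t = x_0 * exp(-theta t) + sigma * int_0^t exp(-theta (t-s)) dB_s.
The Itô integral has mean 0 and (by the Itô isometry) variance sigma^2 * int_0^t exp(-2 theta (t - s)) ds = sigma^2 * (1 - exp(-2 theta t)) / (2 theta).
With theta = 5, sigma = 5/3, x_0 = 8:
  E[X_t] = 8 * exp(-5 t) = 8*exp(-5*t)
  Var(X_t) = (5/3)^2 * (1 - exp(-2*5 t)) / (2 * 5) = 5/18 - 5*exp(-10*t)/18.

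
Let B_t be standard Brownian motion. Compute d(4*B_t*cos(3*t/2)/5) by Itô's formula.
d(4*B_t*cos(3*t/2)/5) = (-6*B_t*sin(3*t/2)/5) dt + (4*cos(3*t/2)/5) dB_t

Itô's formula for f(t, x): d f(t, B_t) = (f_t + (1/2) f_xx) dt + f_x dB_t. Compute partials of f(t, x) = 4*x*cos(3*t/2)/5:
  f_t(t,x)  = -6*x*sin(3*t/2)/5
  f_x(t,x)  = 4*cos(3*t/2)/5
  f_xx(t,x) = 0
Assemble drift = f_t + (1/2) f_xx = -6*x*sin(3*t/2)/5 and diffusion = f_x = 4*cos(3*t/2)/5. Substituting x = B_t:
  d(4*B_t*cos(3*t/2)/5) = (-6*B_t*sin(3*t/2)/5) dt + (4*cos(3*t/2)/5) dB_t.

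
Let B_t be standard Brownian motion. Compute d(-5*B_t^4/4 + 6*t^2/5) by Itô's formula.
d(-5*B_t^4/4 + 6*t^2/5) = (-15*B_t^2/2 + 12*t/5) dt + (-5*B_t^3) dB_t

Itô's formula for f(t, x): d f(t, B_t) = (f_t + (1/2) f_xx) dt + f_x dB_t. Compute partials of f(t, x) = 6*t^2/5 - 5*x^4/4:
  f_t(t,x)  = 12*t/5
  f_x(t,x)  = -5*x^3
  f_xx(t,x) = -15*x^2
Assemble drift = f_t + (1/2) f_xx = 12*t/5 - 15*x^2/2 and diffusion = f_x = -5*x^3. Substituting x = B_t:
  d(-5*B_t^4/4 + 6*t^2/5) = (-15*B_t^2/2 + 12*t/5) dt + (-5*B_t^3) dB_t.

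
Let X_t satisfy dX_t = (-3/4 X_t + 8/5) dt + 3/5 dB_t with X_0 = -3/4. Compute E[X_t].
E[X_t] = 32/15 - 173*exp(-3*t/4)/60

Taking expectations and using E[dB_t] = 0, the mean m(t) = E[X_t] satisfies the ODE m'(t) = a m(t) + b with m(0) = x_0. With a = -3/4, b = 8/5, x_0 = -3/4, the solution is
  m(t) = x_0 * exp(a t) + (b/a) * (exp(a t) - 1)
       = (-3/4) * exp((-3/4) t) + ((8/5)/(-3/4)) * (exp((-3/4) t) - 1)
       = 32/15 - 173*exp(-3*t/4)/60.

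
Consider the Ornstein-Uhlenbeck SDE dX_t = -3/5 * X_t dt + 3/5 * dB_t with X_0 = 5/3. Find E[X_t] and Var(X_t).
E[X_t] = 5*exp(-3*t/5)/3; Var(X_t) = 3/10 - 3*exp(-6*t/5)/10

The OU SDE dX = -theta X dt + sigma dB admits the integrating factor exp(theta t): d(exp(theta t) X_t) = sigma exp(theta t) dB_t. Integrating from 0 to t:
  X_t = x_0 * exp(-theta t) + sigma * int_0^t exp(-theta (t-s)) dB_s.
The Itô integral has mean 0 and (by the Itô isometry) variance sigma^2 * int_0^t exp(-2 theta (t - s)) ds = sigma^2 * (1 - exp(-2 theta t)) / (2 theta).
With theta = 3/5, sigma = 3/5, x_0 = 5/3:
  E[X_t] = 5/3 * exp(-3/5 t) = 5*exp(-3*t/5)/3
  Var(X_t) = (3/5)^2 * (1 - exp(-2*3/5 t)) / (2 * 3/5) = 3/10 - 3*exp(-6*t/5)/10.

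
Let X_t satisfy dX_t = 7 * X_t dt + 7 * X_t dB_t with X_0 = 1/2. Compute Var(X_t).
Var(X_t) = (exp(49*t) - 1)*exp(14*t)/4

For GBM dX = mu X dt + sigma X dB with X_0 = x_0, apply Itô to Y = log X: dY = (mu - sigma^2/2) dt + sigma dB, so Y_t = log(x_0) + (mu - sigma^2/2) t + sigma B_t and hence X_t = x_0 * exp((mu - sigma^2/2) t + sigma B_t).
With mu = 7, sigma = 7, x_0 = 1/2, this gives:
  X_t = 1/2 * exp((-35/2) * t + (7) * B_t).
Since sigma*B_t ~ Normal(0, sigma^2 t), E[exp(sigma*B_t)] = exp(sigma^2 t / 2); so E[X_t] = x_0 * exp((mu - sigma^2/2) t) * exp(sigma^2 t / 2) = x_0 * exp(mu t) = exp(7*t)/2.
Var(X_t) = E[X_t^2] - (E[X_t])^2 = x_0^2 * exp(2 mu t) * (exp(sigma^2 t) - 1) = (exp(49*t) - 1)*exp(14*t)/4.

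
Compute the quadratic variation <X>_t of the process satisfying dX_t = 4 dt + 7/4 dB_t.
<X>_t = 49*t/16

For an Itô process dX_t = a(t) dt + b(t) dB_t, the quadratic variation is <X>_t = int_0^t b(s)^2 ds (the drift term does not contribute). Here b(s) = 7/4, so
  b(s)^2 = 49/16.
Integrating from 0 to t:
  <X>_t = int_0^t (49/16) ds = 49*t/16.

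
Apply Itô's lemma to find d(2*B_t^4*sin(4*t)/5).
d(2*B_t^4*sin(4*t)/5) = (4*B_t^2*(2*B_t^2*cos(4*t) + 3*sin(4*t))/5) dt + (8*B_t^3*sin(4*t)/5) dB_t

Itô's formula for f(t, x): d f(t, B_t) = (f_t + (1/2) f_xx) dt + f_x dB_t. Compute partials of f(t, x) = 2*x^4*sin(4*t)/5:
  f_t(t,x)  = 8*x^4*cos(4*t)/5
  f_x(t,x)  = 8*x^3*sin(4*t)/5
  f_xx(t,x) = 24*x^2*sin(4*t)/5
Assemble drift = f_t + (1/2) f_xx = 4*x^2*(2*x^2*cos(4*t) + 3*sin(4*t))/5 and diffusion = f_x = 8*x^3*sin(4*t)/5. Substituting x = B_t:
  d(2*B_t^4*sin(4*t)/5) = (4*B_t^2*(2*B_t^2*cos(4*t) + 3*sin(4*t))/5) dt + (8*B_t^3*sin(4*t)/5) dB_t.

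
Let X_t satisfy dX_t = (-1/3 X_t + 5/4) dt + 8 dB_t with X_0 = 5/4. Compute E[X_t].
E[X_t] = 15/4 - 5*exp(-t/3)/2

Taking expectations and using E[dB_t] = 0, the mean m(t) = E[X_t] satisfies the ODE m'(t) = a m(t) + b with m(0) = x_0. With a = -1/3, b = 5/4, x_0 = 5/4, the solution is
  m(t) = x_0 * exp(a t) + (b/a) * (exp(a t) - 1)
       = (5/4) * exp((-1/3) t) + ((5/4)/(-1/3)) * (exp((-1/3) t) - 1)
       = 15/4 - 5*exp(-t/3)/2.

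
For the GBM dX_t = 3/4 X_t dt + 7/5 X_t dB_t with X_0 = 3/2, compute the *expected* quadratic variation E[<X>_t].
E[<X>_t] = 441*exp(173*t/50)/346 - 441/346

<X>_t = int_0^t ((7/5) * X_s)^2 ds. Taking expectation inside the integral: E[<X>_t] = (7/5)^2 * int_0^t E[X_s^2] ds. For GBM, E[X_s^2] = x_0^2 * exp((2 mu + sigma^2) s). Integrating:
  E[<X>_t] = (7/5)^2 * (3/2)^2 * (exp((2*(3/4) + (7/5)^2) t) - 1) / (2*(3/4) + (7/5)^2)
           = (7/5)^2 * (3/2)^2 * (exp((173/50) t) - 1) / (173/50) = 441*exp(173*t/50)/346 - 441/346.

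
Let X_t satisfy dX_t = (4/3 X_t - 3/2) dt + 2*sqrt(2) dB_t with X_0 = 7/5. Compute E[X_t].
E[X_t] = 11*exp(4*t/3)/40 + 9/8

Taking expectations and using E[dB_t] = 0, the mean m(t) = E[X_t] satisfies the ODE m'(t) = a m(t) + b with m(0) = x_0. With a = 4/3, b = -3/2, x_0 = 7/5, the solution is
  m(t) = x_0 * exp(a t) + (b/a) * (exp(a t) - 1)
       = (7/5) * exp((4/3) t) + ((-3/2)/(4/3)) * (exp((4/3) t) - 1)
       = 11*exp(4*t/3)/40 + 9/8.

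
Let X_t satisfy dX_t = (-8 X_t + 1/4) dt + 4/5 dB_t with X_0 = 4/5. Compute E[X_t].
E[X_t] = 1/32 + 123*exp(-8*t)/160

Taking expectations and using E[dB_t] = 0, the mean m(t) = E[X_t] satisfies the ODE m'(t) = a m(t) + b with m(0) = x_0. With a = -8, b = 1/4, x_0 = 4/5, the solution is
  m(t) = x_0 * exp(a t) + (b/a) * (exp(a t) - 1)
       = (4/5) * exp((-8) t) + ((1/4)/(-8)) * (exp((-8) t) - 1)
       = 1/32 + 123*exp(-8*t)/160.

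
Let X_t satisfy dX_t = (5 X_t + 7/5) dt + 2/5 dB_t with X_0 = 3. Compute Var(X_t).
Var(X_t) = 2*exp(10*t)/125 - 2/125

The variance V(t) = Var(X_t) satisfies V'(t) = 2 a V(t) + c^2 with V(0) = 0 (drift coefficient is linear in X, diffusion is constant). With a = 5, c = 2/5, the solution is
  V(t) = (c^2 / (2 a)) * (exp(2 a t) - 1)
       = ((2/5)^2 / (2*5)) * (exp(10 t) - 1)
       = 2*exp(10*t)/125 - 2/125.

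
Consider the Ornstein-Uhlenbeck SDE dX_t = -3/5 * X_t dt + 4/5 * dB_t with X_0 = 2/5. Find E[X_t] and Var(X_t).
E[X_t] = 2*exp(-3*t/5)/5; Var(X_t) = 8/15 - 8*exp(-6*t/5)/15

The OU SDE dX = -theta X dt + sigma dB admits the integrating factor exp(theta t): d(exp(theta t) X_t) = sigma exp(theta t) dB_t. Integrating from 0 to t:
  X_t = x_0 * exp(-theta t) + sigma * int_0^t exp(-theta (t-s)) dB_s.
The Itô integral has mean 0 and (by the Itô isometry) variance sigma^2 * int_0^t exp(-2 theta (t - s)) ds = sigma^2 * (1 - exp(-2 theta t)) / (2 theta).
With theta = 3/5, sigma = 4/5, x_0 = 2/5:
  E[X_t] = 2/5 * exp(-3/5 t) = 2*exp(-3*t/5)/5
  Var(X_t) = (4/5)^2 * (1 - exp(-2*3/5 t)) / (2 * 3/5) = 8/15 - 8*exp(-6*t/5)/15.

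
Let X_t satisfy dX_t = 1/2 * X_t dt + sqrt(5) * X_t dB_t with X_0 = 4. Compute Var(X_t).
Var(X_t) = 16*(exp(5*t) - 1)*exp(t)

For GBM dX = mu X dt + sigma X dB with X_0 = x_0, apply Itô to Y = log X: dY = (mu - sigma^2/2) dt + sigma dB, so Y_t = log(x_0) + (mu - sigma^2/2) t + sigma B_t and hence X_t = x_0 * exp((mu - sigma^2/2) t + sigma B_t).
With mu = 1/2, sigma = sqrt(5), x_0 = 4, this gives:
  X_t = 4 * exp((-2) * t + (sqrt(5)) * B_t).
Since sigma*B_t ~ Normal(0, sigma^2 t), E[exp(sigma*B_t)] = exp(sigma^2 t / 2); so E[X_t] = x_0 * exp((mu - sigma^2/2) t) * exp(sigma^2 t / 2) = x_0 * exp(mu t) = 4*exp(t/2).
Var(X_t) = E[X_t^2] - (E[X_t])^2 = x_0^2 * exp(2 mu t) * (exp(sigma^2 t) - 1) = 16*(exp(5*t) - 1)*exp(t).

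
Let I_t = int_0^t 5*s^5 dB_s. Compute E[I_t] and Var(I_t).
E[I_t] = 0; Var(I_t) = 25*t^11/11

The Itô integral of a deterministic integrand f(s) has mean 0 because each increment f(s) * (B_{s+ds} - B_s) has mean 0. By the Itô isometry:
  Var( int_0^t f(s) dB_s ) = E[ (int_0^t f(s) dB_s)^2 ] = int_0^t f(s)^2 ds.
Here f(s) = 5*s^5, so f(s)^2 = 25*s^10. Integrate:
  int_0^t (25*s^10) ds = 25*t^11/11.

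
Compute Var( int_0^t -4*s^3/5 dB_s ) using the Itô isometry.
Var = 16*t^7/175

The Itô integral of a deterministic integrand f(s) has mean 0 because each increment f(s) * (B_{s+ds} - B_s) has mean 0. By the Itô isometry:
  Var( int_0^t f(s) dB_s ) = E[ (int_0^t f(s) dB_s)^2 ] = int_0^t f(s)^2 ds.
Here f(s) = -4*s^3/5, so f(s)^2 = 16*s^6/25. Integrate:
  int_0^t (16*s^6/25) ds = 16*t^7/175.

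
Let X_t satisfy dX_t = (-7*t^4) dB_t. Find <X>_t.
<X>_t = 49*t^9/9

For an Itô process dX_t = a(t) dt + b(t) dB_t, the quadratic variation is <X>_t = int_0^t b(s)^2 ds (the drift term does not contribute). Here b(s) = -7*s^4, so
  b(s)^2 = 49*s^8.
Integrating from 0 to t:
  <X>_t = int_0^t (49*s^8) ds = 49*t^9/9.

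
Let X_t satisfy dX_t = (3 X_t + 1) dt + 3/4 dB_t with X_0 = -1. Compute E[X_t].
E[X_t] = -2*exp(3*t)/3 - 1/3

Taking expectations and using E[dB_t] = 0, the mean m(t) = E[X_t] satisfies the ODE m'(t) = a m(t) + b with m(0) = x_0. With a = 3, b = 1, x_0 = -1, the solution is
  m(t) = x_0 * exp(a t) + (b/a) * (exp(a t) - 1)
       = (-1) * exp(3 t) + (1/3) * (exp(3 t) - 1)
       = -2*exp(3*t)/3 - 1/3.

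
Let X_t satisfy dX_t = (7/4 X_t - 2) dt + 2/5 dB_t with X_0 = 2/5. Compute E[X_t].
E[X_t] = 8/7 - 26*exp(7*t/4)/35

Taking expectations and using E[dB_t] = 0, the mean m(t) = E[X_t] satisfies the ODE m'(t) = a m(t) + b with m(0) = x_0. With a = 7/4, b = -2, x_0 = 2/5, the solution is
  m(t) = x_0 * exp(a t) + (b/a) * (exp(a t) - 1)
       = (2/5) * exp((7/4) t) + ((-2)/(7/4)) * (exp((7/4) t) - 1)
       = 8/7 - 26*exp(7*t/4)/35.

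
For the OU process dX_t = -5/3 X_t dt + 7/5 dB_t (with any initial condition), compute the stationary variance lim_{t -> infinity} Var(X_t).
lim Var(X_t) = 147/250

The OU SDE dX = -theta X dt + sigma dB admits the integrating factor exp(theta t): d(exp(theta t) X_t) = sigma exp(theta t) dB_t. Integrating from 0 to t gives X_t = x_0 * exp(-theta t) + sigma * int_0^t exp(-theta (t-s)) dB_s for any initial x_0. The Itô integral has variance (by the Itô isometry) sigma^2 * int_0^t exp(-2 theta (t - s)) ds = sigma^2 * (1 - exp(-2 theta t)) / (2 theta), independent of x_0.
With theta = 5/3, sigma = 7/5:
  Var(X_t) = (7/5)^2 * (1 - exp(-2*5/3 t)) / (2 * 5/3) = 147/250 - 147*exp(-10*t/3)/250.
As t -> infinity, exp(-2*5/3 t) -> 0, so the stationary variance is sigma^2 / (2 theta) = 147/250.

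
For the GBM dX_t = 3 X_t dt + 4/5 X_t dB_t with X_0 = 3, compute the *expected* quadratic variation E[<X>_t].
E[<X>_t] = 72*exp(166*t/25)/83 - 72/83

<X>_t = int_0^t ((4/5) * X_s)^2 ds. Taking expectation inside the integral: E[<X>_t] = (4/5)^2 * int_0^t E[X_s^2] ds. For GBM, E[X_s^2] = x_0^2 * exp((2 mu + sigma^2) s). Integrating:
  E[<X>_t] = (4/5)^2 * 3^2 * (exp((2*3 + (4/5)^2) t) - 1) / (2*3 + (4/5)^2)
           = (4/5)^2 * 3^2 * (exp((166/25) t) - 1) / (166/25) = 72*exp(166*t/25)/83 - 72/83.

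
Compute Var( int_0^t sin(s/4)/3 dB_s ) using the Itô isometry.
Var = t/18 - sin(t/2)/9

The Itô integral of a deterministic integrand f(s) has mean 0 because each increment f(s) * (B_{s+ds} - B_s) has mean 0. By the Itô isometry:
  Var( int_0^t f(s) dB_s ) = E[ (int_0^t f(s) dB_s)^2 ] = int_0^t f(s)^2 ds.
Here f(s) = sin(s/4)/3, so f(s)^2 = sin(s/4)^2/9. Integrate:
  int_0^t (sin(s/4)^2/9) ds = t/18 - sin(t/2)/9.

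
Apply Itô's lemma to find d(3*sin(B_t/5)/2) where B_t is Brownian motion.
d(3*sin(B_t/5)/2) = (-3*sin(B_t/5)/100) dt + (3*cos(B_t/5)/10) dB_t

Itô's formula for f(B_t) gives d f(B_t) = f'(B_t) dB_t + (1/2) f''(B_t) dt. Compute derivatives of f(x) = 3*sin(x/5)/2:
  f'(x)  = 3*cos(x/5)/10
  f''(x) = -3*sin(x/5)/50
Substitute x = B_t and multiply the f'' term by 1/2:
  drift     = (1/2) * (-3*sin(x/5)/50) evaluated at B_t = -3*sin(B_t/5)/100
  diffusion = (3*cos(x/5)/10) evaluated at B_t = 3*cos(B_t/5)/10
Therefore d(3*sin(B_t/5)/2) = (-3*sin(B_t/5)/100) dt + (3*cos(B_t/5)/10) dB_t.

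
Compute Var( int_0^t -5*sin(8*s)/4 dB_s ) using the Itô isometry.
Var = 25*t/32 - 25*sin(8*t)*cos(8*t)/256

The Itô integral of a deterministic integrand f(s) has mean 0 because each increment f(s) * (B_{s+ds} - B_s) has mean 0. By the Itô isometry:
  Var( int_0^t f(s) dB_s ) = E[ (int_0^t f(s) dB_s)^2 ] = int_0^t f(s)^2 ds.
Here f(s) = -5*sin(8*s)/4, so f(s)^2 = 25*sin(8*s)^2/16. Integrate:
  int_0^t (25*sin(8*s)^2/16) ds = 25*t/32 - 25*sin(8*t)*cos(8*t)/256.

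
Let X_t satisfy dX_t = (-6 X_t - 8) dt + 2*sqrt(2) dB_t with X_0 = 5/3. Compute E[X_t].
E[X_t] = -4/3 + 3*exp(-6*t)

Taking expectations and using E[dB_t] = 0, the mean m(t) = E[X_t] satisfies the ODE m'(t) = a m(t) + b with m(0) = x_0. With a = -6, b = -8, x_0 = 5/3, the solution is
  m(t) = x_0 * exp(a t) + (b/a) * (exp(a t) - 1)
       = (5/3) * exp((-6) t) + ((-8)/(-6)) * (exp((-6) t) - 1)
       = -4/3 + 3*exp(-6*t).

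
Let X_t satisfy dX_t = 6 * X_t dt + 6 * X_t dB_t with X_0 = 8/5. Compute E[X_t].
E[X_t] = 8*exp(6*t)/5

For GBM dX = mu X dt + sigma X dB with X_0 = x_0, apply Itô to Y = log X: dY = (mu - sigma^2/2) dt + sigma dB, so Y_t = log(x_0) + (mu - sigma^2/2) t + sigma B_t and hence X_t = x_0 * exp((mu - sigma^2/2) t + sigma B_t).
With mu = 6, sigma = 6, x_0 = 8/5, this gives:
  X_t = 8/5 * exp((-12) * t + (6) * B_t).
Since sigma*B_t ~ Normal(0, sigma^2 t), E[exp(sigma*B_t)] = exp(sigma^2 t / 2); so E[X_t] = x_0 * exp((mu - sigma^2/2) t) * exp(sigma^2 t / 2) = x_0 * exp(mu t) = 8*exp(6*t)/5.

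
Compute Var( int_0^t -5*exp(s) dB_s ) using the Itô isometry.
Var = 25*exp(2*t)/2 - 25/2

The Itô integral of a deterministic integrand f(s) has mean 0 because each increment f(s) * (B_{s+ds} - B_s) has mean 0. By the Itô isometry:
  Var( int_0^t f(s) dB_s ) = E[ (int_0^t f(s) dB_s)^2 ] = int_0^t f(s)^2 ds.
Here f(s) = -5*exp(s), so f(s)^2 = 25*exp(2*s). Integrate:
  int_0^t (25*exp(2*s)) ds = 25*exp(2*t)/2 - 25/2.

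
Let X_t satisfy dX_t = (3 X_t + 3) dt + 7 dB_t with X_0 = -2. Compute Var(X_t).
Var(X_t) = 49*exp(6*t)/6 - 49/6

The variance V(t) = Var(X_t) satisfies V'(t) = 2 a V(t) + c^2 with V(0) = 0 (drift coefficient is linear in X, diffusion is constant). With a = 3, c = 7, the solution is
  V(t) = (c^2 / (2 a)) * (exp(2 a t) - 1)
       = (7^2 / (2*3)) * (exp(6 t) - 1)
       = 49*exp(6*t)/6 - 49/6.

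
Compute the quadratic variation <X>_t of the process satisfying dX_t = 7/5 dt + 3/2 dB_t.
<X>_t = 9*t/4

For an Itô process dX_t = a(t) dt + b(t) dB_t, the quadratic variation is <X>_t = int_0^t b(s)^2 ds (the drift term does not contribute). Here b(s) = 3/2, so
  b(s)^2 = 9/4.
Integrating from 0 to t:
  <X>_t = int_0^t (9/4) ds = 9*t/4.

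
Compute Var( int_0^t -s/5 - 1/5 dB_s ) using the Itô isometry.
Var = t*(t^2 + 3*t + 3)/75

The Itô integral of a deterministic integrand f(s) has mean 0 because each increment f(s) * (B_{s+ds} - B_s) has mean 0. By the Itô isometry:
  Var( int_0^t f(s) dB_s ) = E[ (int_0^t f(s) dB_s)^2 ] = int_0^t f(s)^2 ds.
Here f(s) = -s/5 - 1/5, so f(s)^2 = (s + 1)^2/25. Integrate:
  int_0^t ((s + 1)^2/25) ds = t*(t^2 + 3*t + 3)/75.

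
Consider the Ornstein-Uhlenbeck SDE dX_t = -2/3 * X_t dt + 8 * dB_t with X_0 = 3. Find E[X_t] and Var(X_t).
E[X_t] = 3*exp(-2*t/3); Var(X_t) = 48 - 48*exp(-4*t/3)

The OU SDE dX = -theta X dt + sigma dB admits the integrating factor exp(theta t): d(exp(theta t) X_t) = sigma exp(theta t) dB_t. Integrating from 0 to t:
  X_t = x_0 * exp(-theta t) + sigma * int_0^t exp(-theta (t-s)) dB_s.
The Itô integral has mean 0 and (by the Itô isometry) variance sigma^2 * int_0^t exp(-2 theta (t - s)) ds = sigma^2 * (1 - exp(-2 theta t)) / (2 theta).
With theta = 2/3, sigma = 8, x_0 = 3:
  E[X_t] = 3 * exp(-2/3 t) = 3*exp(-2*t/3)
  Var(X_t) = (8)^2 * (1 - exp(-2*2/3 t)) / (2 * 2/3) = 48 - 48*exp(-4*t/3).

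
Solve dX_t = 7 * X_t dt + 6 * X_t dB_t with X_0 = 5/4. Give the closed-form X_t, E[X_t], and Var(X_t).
X_t = 5/4 * exp((-11) t + (6) B_t); E[X_t] = 5*exp(7*t)/4; Var(X_t) = 25*(exp(36*t) - 1)*exp(14*t)/16

For GBM dX = mu X dt + sigma X dB with X_0 = x_0, apply Itô to Y = log X: dY = (mu - sigma^2/2) dt + sigma dB, so Y_t = log(x_0) + (mu - sigma^2/2) t + sigma B_t and hence X_t = x_0 * exp((mu - sigma^2/2) t + sigma B_t).
With mu = 7, sigma = 6, x_0 = 5/4, this gives:
  X_t = 5/4 * exp((-11) * t + (6) * B_t).
Since sigma*B_t ~ Normal(0, sigma^2 t), E[exp(sigma*B_t)] = exp(sigma^2 t / 2); so E[X_t] = x_0 * exp((mu - sigma^2/2) t) * exp(sigma^2 t / 2) = x_0 * exp(mu t) = 5*exp(7*t)/4.
Var(X_t) = E[X_t^2] - (E[X_t])^2 = x_0^2 * exp(2 mu t) * (exp(sigma^2 t) - 1) = 25*(exp(36*t) - 1)*exp(14*t)/16.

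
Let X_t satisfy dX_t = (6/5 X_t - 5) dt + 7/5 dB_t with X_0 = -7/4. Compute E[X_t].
E[X_t] = 25/6 - 71*exp(6*t/5)/12

Taking expectations and using E[dB_t] = 0, the mean m(t) = E[X_t] satisfies the ODE m'(t) = a m(t) + b with m(0) = x_0. With a = 6/5, b = -5, x_0 = -7/4, the solution is
  m(t) = x_0 * exp(a t) + (b/a) * (exp(a t) - 1)
       = (-7/4) * exp((6/5) t) + ((-5)/(6/5)) * (exp((6/5) t) - 1)
       = 25/6 - 71*exp(6*t/5)/12.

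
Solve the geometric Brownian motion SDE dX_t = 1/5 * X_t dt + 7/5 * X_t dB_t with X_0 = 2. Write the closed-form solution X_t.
X_t = 2 * exp((-39/50) * t + (7/5) * B_t)

For GBM dX = mu X dt + sigma X dB with X_0 = x_0, apply Itô to Y = log X: dY = (mu - sigma^2/2) dt + sigma dB, so Y_t = log(x_0) + (mu - sigma^2/2) t + sigma B_t and hence X_t = x_0 * exp((mu - sigma^2/2) t + sigma B_t).
With mu = 1/5, sigma = 7/5, x_0 = 2, this gives:
  X_t = 2 * exp((-39/50) * t + (7/5) * B_t).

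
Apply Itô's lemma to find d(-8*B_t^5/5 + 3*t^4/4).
d(-8*B_t^5/5 + 3*t^4/4) = (-16*B_t^3 + 3*t^3) dt + (-8*B_t^4) dB_t

Itô's formula for f(t, x): d f(t, B_t) = (f_t + (1/2) f_xx) dt + f_x dB_t. Compute partials of f(t, x) = 3*t^4/4 - 8*x^5/5:
  f_t(t,x)  = 3*t^3
  f_x(t,x)  = -8*x^4
  f_xx(t,x) = -32*x^3
Assemble drift = f_t + (1/2) f_xx = 3*t^3 - 16*x^3 and diffusion = f_x = -8*x^4. Substituting x = B_t:
  d(-8*B_t^5/5 + 3*t^4/4) = (-16*B_t^3 + 3*t^3) dt + (-8*B_t^4) dB_t.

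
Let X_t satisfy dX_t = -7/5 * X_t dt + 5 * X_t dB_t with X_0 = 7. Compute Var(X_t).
Var(X_t) = (49*exp(25*t) - 49)*exp(-14*t/5)

For GBM dX = mu X dt + sigma X dB with X_0 = x_0, apply Itô to Y = log X: dY = (mu - sigma^2/2) dt + sigma dB, so Y_t = log(x_0) + (mu - sigma^2/2) t + sigma B_t and hence X_t = x_0 * exp((mu - sigma^2/2) t + sigma B_t).
With mu = -7/5, sigma = 5, x_0 = 7, this gives:
  X_t = 7 * exp((-139/10) * t + (5) * B_t).
Since sigma*B_t ~ Normal(0, sigma^2 t), E[exp(sigma*B_t)] = exp(sigma^2 t / 2); so E[X_t] = x_0 * exp((mu - sigma^2/2) t) * exp(sigma^2 t / 2) = x_0 * exp(mu t) = 7*exp(-7*t/5).
Var(X_t) = E[X_t^2] - (E[X_t])^2 = x_0^2 * exp(2 mu t) * (exp(sigma^2 t) - 1) = (49*exp(25*t) - 49)*exp(-14*t/5).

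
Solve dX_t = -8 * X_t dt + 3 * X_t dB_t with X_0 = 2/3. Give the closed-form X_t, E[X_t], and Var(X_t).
X_t = 2/3 * exp((-25/2) t + (3) B_t); E[X_t] = 2*exp(-8*t)/3; Var(X_t) = (4*exp(9*t) - 4)*exp(-16*t)/9

For GBM dX = mu X dt + sigma X dB with X_0 = x_0, apply Itô to Y = log X: dY = (mu - sigma^2/2) dt + sigma dB, so Y_t = log(x_0) + (mu - sigma^2/2) t + sigma B_t and hence X_t = x_0 * exp((mu - sigma^2/2) t + sigma B_t).
With mu = -8, sigma = 3, x_0 = 2/3, this gives:
  X_t = 2/3 * exp((-25/2) * t + (3) * B_t).
Since sigma*B_t ~ Normal(0, sigma^2 t), E[exp(sigma*B_t)] = exp(sigma^2 t / 2); so E[X_t] = x_0 * exp((mu - sigma^2/2) t) * exp(sigma^2 t / 2) = x_0 * exp(mu t) = 2*exp(-8*t)/3.
Var(X_t) = E[X_t^2] - (E[X_t])^2 = x_0^2 * exp(2 mu t) * (exp(sigma^2 t) - 1) = (4*exp(9*t) - 4)*exp(-16*t)/9.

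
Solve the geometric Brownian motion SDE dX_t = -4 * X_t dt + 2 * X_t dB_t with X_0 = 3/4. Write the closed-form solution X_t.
X_t = 3/4 * exp((-6) * t + (2) * B_t)

For GBM dX = mu X dt + sigma X dB with X_0 = x_0, apply Itô to Y = log X: dY = (mu - sigma^2/2) dt + sigma dB, so Y_t = log(x_0) + (mu - sigma^2/2) t + sigma B_t and hence X_t = x_0 * exp((mu - sigma^2/2) t + sigma B_t).
With mu = -4, sigma = 2, x_0 = 3/4, this gives:
  X_t = 3/4 * exp((-6) * t + (2) * B_t).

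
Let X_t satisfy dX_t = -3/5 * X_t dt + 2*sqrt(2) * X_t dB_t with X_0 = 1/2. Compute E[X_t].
E[X_t] = exp(-3*t/5)/2

For GBM dX = mu X dt + sigma X dB with X_0 = x_0, apply Itô to Y = log X: dY = (mu - sigma^2/2) dt + sigma dB, so Y_t = log(x_0) + (mu - sigma^2/2) t + sigma B_t and hence X_t = x_0 * exp((mu - sigma^2/2) t + sigma B_t).
With mu = -3/5, sigma = 2*sqrt(2), x_0 = 1/2, this gives:
  X_t = 1/2 * exp((-23/5) * t + (2*sqrt(2)) * B_t).
Since sigma*B_t ~ Normal(0, sigma^2 t), E[exp(sigma*B_t)] = exp(sigma^2 t / 2); so E[X_t] = x_0 * exp((mu - sigma^2/2) t) * exp(sigma^2 t / 2) = x_0 * exp(mu t) = exp(-3*t/5)/2.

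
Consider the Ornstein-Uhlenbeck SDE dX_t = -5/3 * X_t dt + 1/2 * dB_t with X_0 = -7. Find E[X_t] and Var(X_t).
E[X_t] = -7*exp(-5*t/3); Var(X_t) = 3/40 - 3*exp(-10*t/3)/40

The OU SDE dX = -theta X dt + sigma dB admits the integrating factor exp(theta t): d(exp(theta t) X_t) = sigma exp(theta t) dB_t. Integrating from 0 to t:
  X_t = x_0 * exp(-theta t) + sigma * int_0^t exp(-theta (t-s)) dB_s.
The Itô integral has mean 0 and (by the Itô isometry) variance sigma^2 * int_0^t exp(-2 theta (t - s)) ds = sigma^2 * (1 - exp(-2 theta t)) / (2 theta).
With theta = 5/3, sigma = 1/2, x_0 = -7:
  E[X_t] = -7 * exp(-5/3 t) = -7*exp(-5*t/3)
  Var(X_t) = (1/2)^2 * (1 - exp(-2*5/3 t)) / (2 * 5/3) = 3/40 - 3*exp(-10*t/3)/40.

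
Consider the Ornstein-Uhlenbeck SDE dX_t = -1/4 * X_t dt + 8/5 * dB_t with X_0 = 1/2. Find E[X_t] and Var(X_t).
E[X_t] = exp(-t/4)/2; Var(X_t) = 128/25 - 128*exp(-t/2)/25

The OU SDE dX = -theta X dt + sigma dB admits the integrating factor exp(theta t): d(exp(theta t) X_t) = sigma exp(theta t) dB_t. Integrating from 0 to t:
  X_t = x_0 * exp(-theta t) + sigma * int_0^t exp(-theta (t-s)) dB_s.
The Itô integral has mean 0 and (by the Itô isometry) variance sigma^2 * int_0^t exp(-2 theta (t - s)) ds = sigma^2 * (1 - exp(-2 theta t)) / (2 theta).
With theta = 1/4, sigma = 8/5, x_0 = 1/2:
  E[X_t] = 1/2 * exp(-1/4 t) = exp(-t/4)/2
  Var(X_t) = (8/5)^2 * (1 - exp(-2*1/4 t)) / (2 * 1/4) = 128/25 - 128*exp(-t/2)/25.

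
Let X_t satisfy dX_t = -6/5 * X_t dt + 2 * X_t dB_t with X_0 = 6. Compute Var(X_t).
Var(X_t) = (36*exp(4*t) - 36)*exp(-12*t/5)

For GBM dX = mu X dt + sigma X dB with X_0 = x_0, apply Itô to Y = log X: dY = (mu - sigma^2/2) dt + sigma dB, so Y_t = log(x_0) + (mu - sigma^2/2) t + sigma B_t and hence X_t = x_0 * exp((mu - sigma^2/2) t + sigma B_t).
With mu = -6/5, sigma = 2, x_0 = 6, this gives:
  X_t = 6 * exp((-16/5) * t + (2) * B_t).
Since sigma*B_t ~ Normal(0, sigma^2 t), E[exp(sigma*B_t)] = exp(sigma^2 t / 2); so E[X_t] = x_0 * exp((mu - sigma^2/2) t) * exp(sigma^2 t / 2) = x_0 * exp(mu t) = 6*exp(-6*t/5).
Var(X_t) = E[X_t^2] - (E[X_t])^2 = x_0^2 * exp(2 mu t) * (exp(sigma^2 t) - 1) = (36*exp(4*t) - 36)*exp(-12*t/5).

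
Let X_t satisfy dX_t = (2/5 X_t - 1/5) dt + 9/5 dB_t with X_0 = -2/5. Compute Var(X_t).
Var(X_t) = 81*exp(4*t/5)/20 - 81/20

The variance V(t) = Var(X_t) satisfies V'(t) = 2 a V(t) + c^2 with V(0) = 0 (drift coefficient is linear in X, diffusion is constant). With a = 2/5, c = 9/5, the solution is
  V(t) = (c^2 / (2 a)) * (exp(2 a t) - 1)
       = ((9/5)^2 / (2*(2/5))) * (exp((4/5) t) - 1)
       = 81*exp(4*t/5)/20 - 81/20.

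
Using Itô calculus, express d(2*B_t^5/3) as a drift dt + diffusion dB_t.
d(2*B_t^5/3) = (20*B_t^3/3) dt + (10*B_t^4/3) dB_t

Itô's formula for f(B_t) gives d f(B_t) = f'(B_t) dB_t + (1/2) f''(B_t) dt. Compute derivatives of f(x) = 2*x^5/3:
  f'(x)  = 10*x^4/3
  f''(x) = 40*x^3/3
Substitute x = B_t and multiply the f'' term by 1/2:
  drift     = (1/2) * (40*x^3/3) evaluated at B_t = 20*B_t^3/3
  diffusion = (10*x^4/3) evaluated at B_t = 10*B_t^4/3
Therefore d(2*B_t^5/3) = (20*B_t^3/3) dt + (10*B_t^4/3) dB_t.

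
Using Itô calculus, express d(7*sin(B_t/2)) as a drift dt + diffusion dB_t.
d(7*sin(B_t/2)) = (-7*sin(B_t/2)/8) dt + (7*cos(B_t/2)/2) dB_t

Itô's formula for f(B_t) gives d f(B_t) = f'(B_t) dB_t + (1/2) f''(B_t) dt. Compute derivatives of f(x) = 7*sin(x/2):
  f'(x)  = 7*cos(x/2)/2
  f''(x) = -7*sin(x/2)/4
Substitute x = B_t and multiply the f'' term by 1/2:
  drift     = (1/2) * (-7*sin(x/2)/4) evaluated at B_t = -7*sin(B_t/2)/8
  diffusion = (7*cos(x/2)/2) evaluated at B_t = 7*cos(B_t/2)/2
Therefore d(7*sin(B_t/2)) = (-7*sin(B_t/2)/8) dt + (7*cos(B_t/2)/2) dB_t.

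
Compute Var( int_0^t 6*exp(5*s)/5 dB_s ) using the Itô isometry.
Var = 18*exp(10*t)/125 - 18/125

The Itô integral of a deterministic integrand f(s) has mean 0 because each increment f(s) * (B_{s+ds} - B_s) has mean 0. By the Itô isometry:
  Var( int_0^t f(s) dB_s ) = E[ (int_0^t f(s) dB_s)^2 ] = int_0^t f(s)^2 ds.
Here f(s) = 6*exp(5*s)/5, so f(s)^2 = 36*exp(10*s)/25. Integrate:
  int_0^t (36*exp(10*s)/25) ds = 18*exp(10*t)/125 - 18/125.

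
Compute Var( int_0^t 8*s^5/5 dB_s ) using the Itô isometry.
Var = 64*t^11/275

The Itô integral of a deterministic integrand f(s) has mean 0 because each increment f(s) * (B_{s+ds} - B_s) has mean 0. By the Itô isometry:
  Var( int_0^t f(s) dB_s ) = E[ (int_0^t f(s) dB_s)^2 ] = int_0^t f(s)^2 ds.
Here f(s) = 8*s^5/5, so f(s)^2 = 64*s^10/25. Integrate:
  int_0^t (64*s^10/25) ds = 64*t^11/275.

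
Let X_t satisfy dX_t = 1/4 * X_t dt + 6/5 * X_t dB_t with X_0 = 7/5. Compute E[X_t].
E[X_t] = 7*exp(t/4)/5

For GBM dX = mu X dt + sigma X dB with X_0 = x_0, apply Itô to Y = log X: dY = (mu - sigma^2/2) dt + sigma dB, so Y_t = log(x_0) + (mu - sigma^2/2) t + sigma B_t and hence X_t = x_0 * exp((mu - sigma^2/2) t + sigma B_t).
With mu = 1/4, sigma = 6/5, x_0 = 7/5, this gives:
  X_t = 7/5 * exp((-47/100) * t + (6/5) * B_t).
Since sigma*B_t ~ Normal(0, sigma^2 t), E[exp(sigma*B_t)] = exp(sigma^2 t / 2); so E[X_t] = x_0 * exp((mu - sigma^2/2) t) * exp(sigma^2 t / 2) = x_0 * exp(mu t) = 7*exp(t/4)/5.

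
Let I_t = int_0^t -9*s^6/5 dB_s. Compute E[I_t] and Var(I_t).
E[I_t] = 0; Var(I_t) = 81*t^13/325

The Itô integral of a deterministic integrand f(s) has mean 0 because each increment f(s) * (B_{s+ds} - B_s) has mean 0. By the Itô isometry:
  Var( int_0^t f(s) dB_s ) = E[ (int_0^t f(s) dB_s)^2 ] = int_0^t f(s)^2 ds.
Here f(s) = -9*s^6/5, so f(s)^2 = 81*s^12/25. Integrate:
  int_0^t (81*s^12/25) ds = 81*t^13/325.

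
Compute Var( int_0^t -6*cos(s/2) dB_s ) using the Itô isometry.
Var = 18*t + 18*sin(t)

The Itô integral of a deterministic integrand f(s) has mean 0 because each increment f(s) * (B_{s+ds} - B_s) has mean 0. By the Itô isometry:
  Var( int_0^t f(s) dB_s ) = E[ (int_0^t f(s) dB_s)^2 ] = int_0^t f(s)^2 ds.
Here f(s) = -6*cos(s/2), so f(s)^2 = 36*cos(s/2)^2. Integrate:
  int_0^t (36*cos(s/2)^2) ds = 18*t + 18*sin(t).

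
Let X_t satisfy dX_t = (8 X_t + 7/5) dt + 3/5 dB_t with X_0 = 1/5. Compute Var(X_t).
Var(X_t) = 9*exp(16*t)/400 - 9/400

The variance V(t) = Var(X_t) satisfies V'(t) = 2 a V(t) + c^2 with V(0) = 0 (drift coefficient is linear in X, diffusion is constant). With a = 8, c = 3/5, the solution is
  V(t) = (c^2 / (2 a)) * (exp(2 a t) - 1)
       = ((3/5)^2 / (2*8)) * (exp(16 t) - 1)
       = 9*exp(16*t)/400 - 9/400.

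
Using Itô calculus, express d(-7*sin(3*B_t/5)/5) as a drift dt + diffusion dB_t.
d(-7*sin(3*B_t/5)/5) = (63*sin(3*B_t/5)/250) dt + (-21*cos(3*B_t/5)/25) dB_t

Itô's formula for f(B_t) gives d f(B_t) = f'(B_t) dB_t + (1/2) f''(B_t) dt. Compute derivatives of f(x) = -7*sin(3*x/5)/5:
  f'(x)  = -21*cos(3*x/5)/25
  f''(x) = 63*sin(3*x/5)/125
Substitute x = B_t and multiply the f'' term by 1/2:
  drift     = (1/2) * (63*sin(3*x/5)/125) evaluated at B_t = 63*sin(3*B_t/5)/250
  diffusion = (-21*cos(3*x/5)/25) evaluated at B_t = -21*cos(3*B_t/5)/25
Therefore d(-7*sin(3*B_t/5)/5) = (63*sin(3*B_t/5)/250) dt + (-21*cos(3*B_t/5)/25) dB_t.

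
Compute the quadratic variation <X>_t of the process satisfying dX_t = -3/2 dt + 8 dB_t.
<X>_t = 64*t

For an Itô process dX_t = a(t) dt + b(t) dB_t, the quadratic variation is <X>_t = int_0^t b(s)^2 ds (the drift term does not contribute). Here b(s) = 8, so
  b(s)^2 = 64.
Integrating from 0 to t:
  <X>_t = int_0^t (64) ds = 64*t.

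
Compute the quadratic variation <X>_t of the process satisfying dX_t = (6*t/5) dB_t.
<X>_t = 12*t^3/25

For an Itô process dX_t = a(t) dt + b(t) dB_t, the quadratic variation is <X>_t = int_0^t b(s)^2 ds (the drift term does not contribute). Here b(s) = 6*s/5, so
  b(s)^2 = 36*s^2/25.
Integrating from 0 to t:
  <X>_t = int_0^t (36*s^2/25) ds = 12*t^3/25.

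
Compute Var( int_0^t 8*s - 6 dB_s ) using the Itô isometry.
Var = 4*t*(16*t^2 - 36*t + 27)/3

The Itô integral of a deterministic integrand f(s) has mean 0 because each increment f(s) * (B_{s+ds} - B_s) has mean 0. By the Itô isometry:
  Var( int_0^t f(s) dB_s ) = E[ (int_0^t f(s) dB_s)^2 ] = int_0^t f(s)^2 ds.
Here f(s) = 8*s - 6, so f(s)^2 = 4*(4*s - 3)^2. Integrate:
  int_0^t (4*(4*s - 3)^2) ds = 4*t*(16*t^2 - 36*t + 27)/3.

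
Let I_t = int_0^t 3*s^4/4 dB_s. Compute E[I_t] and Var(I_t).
E[I_t] = 0; Var(I_t) = t^9/16

The Itô integral of a deterministic integrand f(s) has mean 0 because each increment f(s) * (B_{s+ds} - B_s) has mean 0. By the Itô isometry:
  Var( int_0^t f(s) dB_s ) = E[ (int_0^t f(s) dB_s)^2 ] = int_0^t f(s)^2 ds.
Here f(s) = 3*s^4/4, so f(s)^2 = 9*s^8/16. Integrate:
  int_0^t (9*s^8/16) ds = t^9/16.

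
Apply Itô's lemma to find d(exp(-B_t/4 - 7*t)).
d(exp(-B_t/4 - 7*t)) = (-223*exp(-B_t/4 - 7*t)/32) dt + (-exp(-B_t/4 - 7*t)/4) dB_t

Itô's formula for f(t, x): d f(t, B_t) = (f_t + (1/2) f_xx) dt + f_x dB_t. Compute partials of f(t, x) = exp(-7*t - x/4):
  f_t(t,x)  = -7*exp(-7*t - x/4)
  f_x(t,x)  = -exp(-7*t - x/4)/4
  f_xx(t,x) = exp(-7*t - x/4)/16
Assemble drift = f_t + (1/2) f_xx = -223*exp(-7*t - x/4)/32 and diffusion = f_x = -exp(-7*t - x/4)/4. Substituting x = B_t:
  d(exp(-B_t/4 - 7*t)) = (-223*exp(-B_t/4 - 7*t)/32) dt + (-exp(-B_t/4 - 7*t)/4) dB_t.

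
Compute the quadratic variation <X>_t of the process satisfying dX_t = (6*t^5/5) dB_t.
<X>_t = 36*t^11/275

For an Itô process dX_t = a(t) dt + b(t) dB_t, the quadratic variation is <X>_t = int_0^t b(s)^2 ds (the drift term does not contribute). Here b(s) = 6*s^5/5, so
  b(s)^2 = 36*s^10/25.
Integrating from 0 to t:
  <X>_t = int_0^t (36*s^10/25) ds = 36*t^11/275.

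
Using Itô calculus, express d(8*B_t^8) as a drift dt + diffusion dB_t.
d(8*B_t^8) = (224*B_t^6) dt + (64*B_t^7) dB_t

Itô's formula for f(B_t) gives d f(B_t) = f'(B_t) dB_t + (1/2) f''(B_t) dt. Compute derivatives of f(x) = 8*x^8:
  f'(x)  = 64*x^7
  f''(x) = 448*x^6
Substitute x = B_t and multiply the f'' term by 1/2:
  drift     = (1/2) * (448*x^6) evaluated at B_t = 224*B_t^6
  diffusion = (64*x^7) evaluated at B_t = 64*B_t^7
Therefore d(8*B_t^8) = (224*B_t^6) dt + (64*B_t^7) dB_t.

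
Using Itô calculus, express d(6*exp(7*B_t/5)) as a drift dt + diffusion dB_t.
d(6*exp(7*B_t/5)) = (147*exp(7*B_t/5)/25) dt + (42*exp(7*B_t/5)/5) dB_t

Itô's formula for f(B_t) gives d f(B_t) = f'(B_t) dB_t + (1/2) f''(B_t) dt. Compute derivatives of f(x) = 6*exp(7*x/5):
  f'(x)  = 42*exp(7*x/5)/5
  f''(x) = 294*exp(7*x/5)/25
Substitute x = B_t and multiply the f'' term by 1/2:
  drift     = (1/2) * (294*exp(7*x/5)/25) evaluated at B_t = 147*exp(7*B_t/5)/25
  diffusion = (42*exp(7*x/5)/5) evaluated at B_t = 42*exp(7*B_t/5)/5
Therefore d(6*exp(7*B_t/5)) = (147*exp(7*B_t/5)/25) dt + (42*exp(7*B_t/5)/5) dB_t.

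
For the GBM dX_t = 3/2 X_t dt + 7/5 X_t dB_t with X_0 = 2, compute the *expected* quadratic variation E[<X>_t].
E[<X>_t] = 49*exp(124*t/25)/31 - 49/31

<X>_t = int_0^t ((7/5) * X_s)^2 ds. Taking expectation inside the integral: E[<X>_t] = (7/5)^2 * int_0^t E[X_s^2] ds. For GBM, E[X_s^2] = x_0^2 * exp((2 mu + sigma^2) s). Integrating:
  E[<X>_t] = (7/5)^2 * 2^2 * (exp((2*(3/2) + (7/5)^2) t) - 1) / (2*(3/2) + (7/5)^2)
           = (7/5)^2 * 2^2 * (exp((124/25) t) - 1) / (124/25) = 49*exp(124*t/25)/31 - 49/31.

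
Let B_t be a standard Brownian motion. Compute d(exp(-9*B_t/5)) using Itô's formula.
d(exp(-9*B_t/5)) = (81*exp(-9*B_t/5)/50) dt + (-9*exp(-9*B_t/5)/5) dB_t

Itô's formula for f(B_t) gives d f(B_t) = f'(B_t) dB_t + (1/2) f''(B_t) dt. Compute derivatives of f(x) = exp(-9*x/5):
  f'(x)  = -9*exp(-9*x/5)/5
  f''(x) = 81*exp(-9*x/5)/25
Substitute x = B_t and multiply the f'' term by 1/2:
  drift     = (1/2) * (81*exp(-9*x/5)/25) evaluated at B_t = 81*exp(-9*B_t/5)/50
  diffusion = (-9*exp(-9*x/5)/5) evaluated at B_t = -9*exp(-9*B_t/5)/5
Therefore d(exp(-9*B_t/5)) = (81*exp(-9*B_t/5)/50) dt + (-9*exp(-9*B_t/5)/5) dB_t.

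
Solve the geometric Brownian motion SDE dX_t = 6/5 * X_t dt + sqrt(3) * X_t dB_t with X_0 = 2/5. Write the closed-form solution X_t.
X_t = 2/5 * exp((-3/10) * t + (sqrt(3)) * B_t)

For GBM dX = mu X dt + sigma X dB with X_0 = x_0, apply Itô to Y = log X: dY = (mu - sigma^2/2) dt + sigma dB, so Y_t = log(x_0) + (mu - sigma^2/2) t + sigma B_t and hence X_t = x_0 * exp((mu - sigma^2/2) t + sigma B_t).
With mu = 6/5, sigma = sqrt(3), x_0 = 2/5, this gives:
  X_t = 2/5 * exp((-3/10) * t + (sqrt(3)) * B_t).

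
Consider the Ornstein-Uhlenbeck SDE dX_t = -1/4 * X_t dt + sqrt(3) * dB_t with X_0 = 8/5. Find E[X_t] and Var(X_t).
E[X_t] = 8*exp(-t/4)/5; Var(X_t) = 6 - 6*exp(-t/2)

The OU SDE dX = -theta X dt + sigma dB admits the integrating factor exp(theta t): d(exp(theta t) X_t) = sigma exp(theta t) dB_t. Integrating from 0 to t:
  X_t = x_0 * exp(-theta t) + sigma * int_0^t exp(-theta (t-s)) dB_s.
The Itô integral has mean 0 and (by the Itô isometry) variance sigma^2 * int_0^t exp(-2 theta (t - s)) ds = sigma^2 * (1 - exp(-2 theta t)) / (2 theta).
With theta = 1/4, sigma = sqrt(3), x_0 = 8/5:
  E[X_t] = 8/5 * exp(-1/4 t) = 8*exp(-t/4)/5
  Var(X_t) = (sqrt(3))^2 * (1 - exp(-2*1/4 t)) / (2 * 1/4) = 6 - 6*exp(-t/2).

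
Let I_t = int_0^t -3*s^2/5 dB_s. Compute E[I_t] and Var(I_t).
E[I_t] = 0; Var(I_t) = 9*t^5/125

The Itô integral of a deterministic integrand f(s) has mean 0 because each increment f(s) * (B_{s+ds} - B_s) has mean 0. By the Itô isometry:
  Var( int_0^t f(s) dB_s ) = E[ (int_0^t f(s) dB_s)^2 ] = int_0^t f(s)^2 ds.
Here f(s) = -3*s^2/5, so f(s)^2 = 9*s^4/25. Integrate:
  int_0^t (9*s^4/25) ds = 9*t^5/125.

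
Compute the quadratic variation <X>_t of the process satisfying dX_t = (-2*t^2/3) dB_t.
<X>_t = 4*t^5/45

For an Itô process dX_t = a(t) dt + b(t) dB_t, the quadratic variation is <X>_t = int_0^t b(s)^2 ds (the drift term does not contribute). Here b(s) = -2*s^2/3, so
  b(s)^2 = 4*s^4/9.
Integrating from 0 to t:
  <X>_t = int_0^t (4*s^4/9) ds = 4*t^5/45.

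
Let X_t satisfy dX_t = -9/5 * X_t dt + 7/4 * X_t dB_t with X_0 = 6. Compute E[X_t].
E[X_t] = 6*exp(-9*t/5)

For GBM dX = mu X dt + sigma X dB with X_0 = x_0, apply Itô to Y = log X: dY = (mu - sigma^2/2) dt + sigma dB, so Y_t = log(x_0) + (mu - sigma^2/2) t + sigma B_t and hence X_t = x_0 * exp((mu - sigma^2/2) t + sigma B_t).
With mu = -9/5, sigma = 7/4, x_0 = 6, this gives:
  X_t = 6 * exp((-533/160) * t + (7/4) * B_t).
Since sigma*B_t ~ Normal(0, sigma^2 t), E[exp(sigma*B_t)] = exp(sigma^2 t / 2); so E[X_t] = x_0 * exp((mu - sigma^2/2) t) * exp(sigma^2 t / 2) = x_0 * exp(mu t) = 6*exp(-9*t/5).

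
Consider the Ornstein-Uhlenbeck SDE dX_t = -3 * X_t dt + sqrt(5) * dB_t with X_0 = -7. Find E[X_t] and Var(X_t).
E[X_t] = -7*exp(-3*t); Var(X_t) = 5/6 - 5*exp(-6*t)/6

The OU SDE dX = -theta X dt + sigma dB admits the integrating factor exp(theta t): d(exp(theta t) X_t) = sigma exp(theta t) dB_t. Integrating from 0 to t:
  X_t = x_0 * exp(-theta t) + sigma * int_0^t exp(-theta (t-s)) dB_s.
The Itô integral has mean 0 and (by the Itô isometry) variance sigma^2 * int_0^t exp(-2 theta (t - s)) ds = sigma^2 * (1 - exp(-2 theta t)) / (2 theta).
With theta = 3, sigma = sqrt(5), x_0 = -7:
  E[X_t] = -7 * exp(-3 t) = -7*exp(-3*t)
  Var(X_t) = (sqrt(5))^2 * (1 - exp(-2*3 t)) / (2 * 3) = 5/6 - 5*exp(-6*t)/6.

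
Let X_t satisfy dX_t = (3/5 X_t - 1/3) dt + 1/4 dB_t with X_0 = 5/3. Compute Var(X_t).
Var(X_t) = 5*exp(6*t/5)/96 - 5/96

The variance V(t) = Var(X_t) satisfies V'(t) = 2 a V(t) + c^2 with V(0) = 0 (drift coefficient is linear in X, diffusion is constant). With a = 3/5, c = 1/4, the solution is
  V(t) = (c^2 / (2 a)) * (exp(2 a t) - 1)
       = ((1/4)^2 / (2*(3/5))) * (exp((6/5) t) - 1)
       = 5*exp(6*t/5)/96 - 5/96.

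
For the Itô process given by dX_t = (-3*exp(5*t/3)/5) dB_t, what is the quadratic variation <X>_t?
<X>_t = 27*exp(10*t/3)/250 - 27/250

For an Itô process dX_t = a(t) dt + b(t) dB_t, the quadratic variation is <X>_t = int_0^t b(s)^2 ds (the drift term does not contribute). Here b(s) = -3*exp(5*s/3)/5, so
  b(s)^2 = 9*exp(10*s/3)/25.
Integrating from 0 to t:
  <X>_t = int_0^t (9*exp(10*s/3)/25) ds = 27*exp(10*t/3)/250 - 27/250.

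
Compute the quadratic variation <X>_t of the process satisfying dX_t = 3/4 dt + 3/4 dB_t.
<X>_t = 9*t/16

For an Itô process dX_t = a(t) dt + b(t) dB_t, the quadratic variation is <X>_t = int_0^t b(s)^2 ds (the drift term does not contribute). Here b(s) = 3/4, so
  b(s)^2 = 9/16.
Integrating from 0 to t:
  <X>_t = int_0^t (9/16) ds = 9*t/16.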